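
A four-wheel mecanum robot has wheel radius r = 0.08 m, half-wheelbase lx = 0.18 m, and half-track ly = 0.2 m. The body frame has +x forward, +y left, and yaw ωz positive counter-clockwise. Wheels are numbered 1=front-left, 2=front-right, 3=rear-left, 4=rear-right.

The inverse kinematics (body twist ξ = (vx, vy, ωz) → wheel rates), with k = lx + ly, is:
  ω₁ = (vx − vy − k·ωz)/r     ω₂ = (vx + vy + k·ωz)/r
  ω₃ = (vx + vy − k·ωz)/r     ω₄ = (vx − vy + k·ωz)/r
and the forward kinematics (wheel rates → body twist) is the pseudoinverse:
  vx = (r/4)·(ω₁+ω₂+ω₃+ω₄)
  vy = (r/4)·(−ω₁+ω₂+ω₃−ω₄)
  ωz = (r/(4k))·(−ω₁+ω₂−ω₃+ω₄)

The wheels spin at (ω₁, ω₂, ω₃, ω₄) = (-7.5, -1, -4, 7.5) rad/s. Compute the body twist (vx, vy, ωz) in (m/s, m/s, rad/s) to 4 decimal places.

(-0.1000, -0.1000, 0.9474)

k = lx + ly = 0.18 + 0.2 = 0.3800
ω₁+ω₂+ω₃+ω₄ = -5.0000  →  vx = (0.08/4)·-5.0000 = -0.1000
−ω₁+ω₂+ω₃−ω₄ = -5.0000  →  vy = (0.08/4)·-5.0000 = -0.1000
−ω₁+ω₂−ω₃+ω₄ = 18.0000  →  ωz = (0.08/1.5200)·18.0000 = 0.9474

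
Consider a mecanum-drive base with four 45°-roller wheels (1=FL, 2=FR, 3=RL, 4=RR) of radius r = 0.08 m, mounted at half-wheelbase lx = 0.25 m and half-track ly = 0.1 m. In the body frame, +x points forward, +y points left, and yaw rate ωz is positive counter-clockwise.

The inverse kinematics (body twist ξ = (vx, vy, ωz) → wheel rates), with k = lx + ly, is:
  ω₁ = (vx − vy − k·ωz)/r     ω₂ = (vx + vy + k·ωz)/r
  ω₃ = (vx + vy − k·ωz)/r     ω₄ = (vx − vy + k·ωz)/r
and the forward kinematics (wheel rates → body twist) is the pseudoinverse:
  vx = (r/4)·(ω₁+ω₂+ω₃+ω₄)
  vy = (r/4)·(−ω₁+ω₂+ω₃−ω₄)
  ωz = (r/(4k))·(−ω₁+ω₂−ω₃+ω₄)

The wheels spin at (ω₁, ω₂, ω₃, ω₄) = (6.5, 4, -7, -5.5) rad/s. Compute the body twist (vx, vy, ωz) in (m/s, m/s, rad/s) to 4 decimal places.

k = lx + ly = 0.25 + 0.1 = 0.3500
ω₁+ω₂+ω₃+ω₄ = -2.0000  →  vx = (0.08/4)·-2.0000 = -0.0400
−ω₁+ω₂+ω₃−ω₄ = -4.0000  →  vy = (0.08/4)·-4.0000 = -0.0800
−ω₁+ω₂−ω₃+ω₄ = -1.0000  →  ωz = (0.08/1.4000)·-1.0000 = -0.0571

(-0.0400, -0.0800, -0.0571)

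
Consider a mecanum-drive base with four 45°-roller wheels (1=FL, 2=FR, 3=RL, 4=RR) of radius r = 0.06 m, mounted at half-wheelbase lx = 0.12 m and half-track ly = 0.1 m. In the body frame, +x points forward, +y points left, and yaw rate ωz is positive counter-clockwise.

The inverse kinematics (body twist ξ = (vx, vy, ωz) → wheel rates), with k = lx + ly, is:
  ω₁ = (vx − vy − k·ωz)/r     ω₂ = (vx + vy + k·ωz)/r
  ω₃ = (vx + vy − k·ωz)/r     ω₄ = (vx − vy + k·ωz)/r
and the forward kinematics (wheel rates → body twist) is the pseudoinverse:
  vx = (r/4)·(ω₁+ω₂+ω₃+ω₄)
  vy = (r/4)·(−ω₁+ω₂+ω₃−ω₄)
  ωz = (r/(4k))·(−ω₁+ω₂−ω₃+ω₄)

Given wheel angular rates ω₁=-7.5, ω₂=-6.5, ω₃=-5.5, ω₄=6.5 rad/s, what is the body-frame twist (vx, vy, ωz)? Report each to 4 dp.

(-0.1950, -0.1650, 0.8864)

k = lx + ly = 0.12 + 0.1 = 0.2200
ω₁+ω₂+ω₃+ω₄ = -13.0000  →  vx = (0.06/4)·-13.0000 = -0.1950
−ω₁+ω₂+ω₃−ω₄ = -11.0000  →  vy = (0.06/4)·-11.0000 = -0.1650
−ω₁+ω₂−ω₃+ω₄ = 13.0000  →  ωz = (0.06/0.8800)·13.0000 = 0.8864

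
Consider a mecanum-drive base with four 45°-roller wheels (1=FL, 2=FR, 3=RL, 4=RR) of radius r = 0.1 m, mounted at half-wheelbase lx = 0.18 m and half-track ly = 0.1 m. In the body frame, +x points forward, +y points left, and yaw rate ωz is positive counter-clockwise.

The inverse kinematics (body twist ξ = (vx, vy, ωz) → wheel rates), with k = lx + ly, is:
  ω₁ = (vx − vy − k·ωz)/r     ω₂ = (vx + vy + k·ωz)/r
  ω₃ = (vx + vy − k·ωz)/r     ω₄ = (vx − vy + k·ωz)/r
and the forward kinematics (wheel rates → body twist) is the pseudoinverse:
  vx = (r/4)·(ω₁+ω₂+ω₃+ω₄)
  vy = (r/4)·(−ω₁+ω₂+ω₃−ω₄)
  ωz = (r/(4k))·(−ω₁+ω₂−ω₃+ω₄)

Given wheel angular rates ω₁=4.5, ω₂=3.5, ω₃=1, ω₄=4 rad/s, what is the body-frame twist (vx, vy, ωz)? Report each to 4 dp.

(0.3250, -0.1000, 0.1786)

k = lx + ly = 0.18 + 0.1 = 0.2800
ω₁+ω₂+ω₃+ω₄ = 13.0000  →  vx = (0.1/4)·13.0000 = 0.3250
−ω₁+ω₂+ω₃−ω₄ = -4.0000  →  vy = (0.1/4)·-4.0000 = -0.1000
−ω₁+ω₂−ω₃+ω₄ = 2.0000  →  ωz = (0.1/1.1200)·2.0000 = 0.1786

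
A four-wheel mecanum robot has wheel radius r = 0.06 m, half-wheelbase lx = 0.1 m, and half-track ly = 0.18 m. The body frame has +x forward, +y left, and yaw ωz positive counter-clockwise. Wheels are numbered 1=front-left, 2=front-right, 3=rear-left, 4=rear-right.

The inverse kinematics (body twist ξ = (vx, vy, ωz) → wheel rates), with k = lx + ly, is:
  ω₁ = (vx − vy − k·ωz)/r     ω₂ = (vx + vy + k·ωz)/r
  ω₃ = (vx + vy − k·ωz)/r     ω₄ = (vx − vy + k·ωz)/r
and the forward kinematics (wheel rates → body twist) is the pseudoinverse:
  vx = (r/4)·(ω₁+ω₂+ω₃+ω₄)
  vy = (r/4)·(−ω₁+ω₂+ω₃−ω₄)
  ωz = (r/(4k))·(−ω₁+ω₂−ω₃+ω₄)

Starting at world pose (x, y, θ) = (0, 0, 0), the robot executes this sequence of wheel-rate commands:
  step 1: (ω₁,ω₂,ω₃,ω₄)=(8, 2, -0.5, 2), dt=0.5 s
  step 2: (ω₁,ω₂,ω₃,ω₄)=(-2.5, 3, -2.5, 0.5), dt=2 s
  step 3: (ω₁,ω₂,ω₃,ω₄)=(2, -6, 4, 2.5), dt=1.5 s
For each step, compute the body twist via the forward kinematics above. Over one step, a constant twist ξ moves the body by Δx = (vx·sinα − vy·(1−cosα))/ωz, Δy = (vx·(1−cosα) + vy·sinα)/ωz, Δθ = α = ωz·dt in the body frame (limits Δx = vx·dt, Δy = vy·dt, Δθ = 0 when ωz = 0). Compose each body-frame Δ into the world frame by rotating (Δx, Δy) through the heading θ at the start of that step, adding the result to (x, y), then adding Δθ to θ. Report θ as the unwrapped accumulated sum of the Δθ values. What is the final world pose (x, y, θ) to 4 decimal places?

step 1: ξ=(vx,vy,ωz)=(0.1725, -0.1275, -0.1875), dt=0.5 → body Δ=(0.0831, -0.0677, -0.0937) → world pose (0.0831, -0.0677, -0.0937)
step 2: ξ=(vx,vy,ωz)=(-0.0225, 0.0375, 0.4554), dt=2.0 → body Δ=(-0.0709, 0.0459, 0.9107) → world pose (0.0169, -0.0153, 0.8170)
step 3: ξ=(vx,vy,ωz)=(0.0375, -0.0975, -0.5089), dt=1.5 → body Δ=(-0.0022, -0.1529, -0.7634) → world pose (0.1268, -0.1216, 0.0536)

(0.1268, -0.1216, 0.0536)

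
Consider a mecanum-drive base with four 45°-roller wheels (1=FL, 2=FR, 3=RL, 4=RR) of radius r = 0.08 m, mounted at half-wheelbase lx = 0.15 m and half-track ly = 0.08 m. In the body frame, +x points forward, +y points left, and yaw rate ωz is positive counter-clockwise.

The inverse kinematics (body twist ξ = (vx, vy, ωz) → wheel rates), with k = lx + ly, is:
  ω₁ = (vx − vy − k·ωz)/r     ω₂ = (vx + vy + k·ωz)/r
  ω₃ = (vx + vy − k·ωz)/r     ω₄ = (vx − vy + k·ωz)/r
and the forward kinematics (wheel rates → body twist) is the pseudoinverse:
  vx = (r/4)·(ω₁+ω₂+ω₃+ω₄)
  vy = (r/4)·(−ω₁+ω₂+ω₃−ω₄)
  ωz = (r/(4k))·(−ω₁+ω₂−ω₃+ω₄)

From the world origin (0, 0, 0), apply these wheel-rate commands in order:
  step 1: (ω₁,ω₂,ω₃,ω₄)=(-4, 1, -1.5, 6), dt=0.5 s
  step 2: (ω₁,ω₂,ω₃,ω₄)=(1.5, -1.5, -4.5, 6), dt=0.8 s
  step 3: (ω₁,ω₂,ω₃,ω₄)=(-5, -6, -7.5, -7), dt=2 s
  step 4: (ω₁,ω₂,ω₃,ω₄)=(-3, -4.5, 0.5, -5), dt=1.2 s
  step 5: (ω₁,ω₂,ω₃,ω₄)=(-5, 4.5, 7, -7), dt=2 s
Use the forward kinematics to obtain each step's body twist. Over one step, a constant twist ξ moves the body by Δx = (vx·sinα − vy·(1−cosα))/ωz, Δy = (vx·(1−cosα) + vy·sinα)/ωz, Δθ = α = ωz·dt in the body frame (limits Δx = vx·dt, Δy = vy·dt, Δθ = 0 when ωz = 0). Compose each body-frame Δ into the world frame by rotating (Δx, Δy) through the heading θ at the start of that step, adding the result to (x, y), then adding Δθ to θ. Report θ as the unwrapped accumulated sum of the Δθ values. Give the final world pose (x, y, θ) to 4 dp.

(-0.4624, -0.2276, -0.5348)

step 1: ξ=(vx,vy,ωz)=(0.0300, -0.0500, 1.0870), dt=0.5 → body Δ=(0.0209, -0.0198, 0.5435) → world pose (0.0209, -0.0198, 0.5435)
step 2: ξ=(vx,vy,ωz)=(0.0300, -0.2700, 0.6522), dt=0.8 → body Δ=(0.0780, -0.2002, 0.5217) → world pose (0.1912, -0.1508, 1.0652)
step 3: ξ=(vx,vy,ωz)=(-0.5100, -0.0300, -0.0435), dt=2.0 → body Δ=(-1.0213, -0.0156, -0.0870) → world pose (-0.2898, -1.0519, 0.9783)
step 4: ξ=(vx,vy,ωz)=(-0.2400, 0.0800, -0.6087), dt=1.2 → body Δ=(-0.2295, 0.1883, -0.7304) → world pose (-0.5742, -1.1372, 0.2478)
step 5: ξ=(vx,vy,ωz)=(-0.0100, 0.4700, -0.3913), dt=2.0 → body Δ=(0.3314, 0.8544, -0.7826) → world pose (-0.4624, -0.2276, -0.5348)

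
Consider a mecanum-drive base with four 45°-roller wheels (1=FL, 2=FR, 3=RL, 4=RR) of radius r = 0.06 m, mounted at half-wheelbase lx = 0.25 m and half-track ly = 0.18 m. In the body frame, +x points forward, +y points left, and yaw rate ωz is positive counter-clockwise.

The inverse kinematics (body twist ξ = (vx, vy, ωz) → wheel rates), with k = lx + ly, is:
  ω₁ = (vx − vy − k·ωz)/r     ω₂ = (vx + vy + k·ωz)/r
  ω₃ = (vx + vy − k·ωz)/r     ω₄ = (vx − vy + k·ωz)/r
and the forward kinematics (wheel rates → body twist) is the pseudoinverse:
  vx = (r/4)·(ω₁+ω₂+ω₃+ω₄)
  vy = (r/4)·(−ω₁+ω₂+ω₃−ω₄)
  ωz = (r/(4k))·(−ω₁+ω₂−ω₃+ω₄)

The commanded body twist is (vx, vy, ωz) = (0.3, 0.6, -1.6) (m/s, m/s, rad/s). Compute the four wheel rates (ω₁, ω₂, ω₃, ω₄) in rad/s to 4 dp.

k = lx + ly = 0.25 + 0.18 = 0.4300;  k·ωz = 0.4300·-1.6 = -0.6880
ω₁ (FL) = (vx − vy − k·ωz)/r = 0.3880/0.06 = 6.4667
ω₂ (FR) = (vx + vy + k·ωz)/r = 0.2120/0.06 = 3.5333
ω₃ (RL) = (vx + vy − k·ωz)/r = 1.5880/0.06 = 26.4667
ω₄ (RR) = (vx − vy + k·ωz)/r = -0.9880/0.06 = -16.4667

(6.4667, 3.5333, 26.4667, -16.4667)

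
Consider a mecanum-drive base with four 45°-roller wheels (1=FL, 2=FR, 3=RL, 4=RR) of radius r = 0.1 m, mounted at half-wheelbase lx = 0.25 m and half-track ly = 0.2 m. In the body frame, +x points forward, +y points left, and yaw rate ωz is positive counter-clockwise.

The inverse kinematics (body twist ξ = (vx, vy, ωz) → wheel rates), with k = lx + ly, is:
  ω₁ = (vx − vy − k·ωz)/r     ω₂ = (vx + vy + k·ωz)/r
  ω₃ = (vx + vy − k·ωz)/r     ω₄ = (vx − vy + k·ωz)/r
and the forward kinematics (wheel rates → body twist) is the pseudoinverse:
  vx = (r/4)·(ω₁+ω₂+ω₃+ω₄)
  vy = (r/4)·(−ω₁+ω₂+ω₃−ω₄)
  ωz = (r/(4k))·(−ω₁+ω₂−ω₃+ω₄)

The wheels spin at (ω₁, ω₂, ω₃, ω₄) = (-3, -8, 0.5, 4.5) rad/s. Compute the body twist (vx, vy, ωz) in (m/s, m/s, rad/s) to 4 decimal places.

(-0.1500, -0.2250, -0.0556)

k = lx + ly = 0.25 + 0.2 = 0.4500
ω₁+ω₂+ω₃+ω₄ = -6.0000  →  vx = (0.1/4)·-6.0000 = -0.1500
−ω₁+ω₂+ω₃−ω₄ = -9.0000  →  vy = (0.1/4)·-9.0000 = -0.2250
−ω₁+ω₂−ω₃+ω₄ = -1.0000  →  ωz = (0.1/1.8000)·-1.0000 = -0.0556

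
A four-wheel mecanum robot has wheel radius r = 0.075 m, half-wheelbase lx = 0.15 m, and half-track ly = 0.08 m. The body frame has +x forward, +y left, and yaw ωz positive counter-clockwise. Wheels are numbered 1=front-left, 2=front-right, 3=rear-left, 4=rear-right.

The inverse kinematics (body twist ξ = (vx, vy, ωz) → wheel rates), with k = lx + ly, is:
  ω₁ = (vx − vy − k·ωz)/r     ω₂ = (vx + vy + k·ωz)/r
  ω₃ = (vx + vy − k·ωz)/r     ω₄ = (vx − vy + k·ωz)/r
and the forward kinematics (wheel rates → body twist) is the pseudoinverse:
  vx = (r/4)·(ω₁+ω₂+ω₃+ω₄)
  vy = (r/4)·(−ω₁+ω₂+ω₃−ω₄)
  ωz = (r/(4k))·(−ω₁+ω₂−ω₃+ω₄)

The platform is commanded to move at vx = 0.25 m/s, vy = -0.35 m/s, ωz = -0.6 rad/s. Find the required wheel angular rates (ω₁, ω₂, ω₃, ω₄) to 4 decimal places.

(9.8400, -3.1733, 0.5067, 6.1600)

k = lx + ly = 0.15 + 0.08 = 0.2300;  k·ωz = 0.2300·-0.6 = -0.1380
ω₁ (FL) = (vx − vy − k·ωz)/r = 0.7380/0.075 = 9.8400
ω₂ (FR) = (vx + vy + k·ωz)/r = -0.2380/0.075 = -3.1733
ω₃ (RL) = (vx + vy − k·ωz)/r = 0.0380/0.075 = 0.5067
ω₄ (RR) = (vx − vy + k·ωz)/r = 0.4620/0.075 = 6.1600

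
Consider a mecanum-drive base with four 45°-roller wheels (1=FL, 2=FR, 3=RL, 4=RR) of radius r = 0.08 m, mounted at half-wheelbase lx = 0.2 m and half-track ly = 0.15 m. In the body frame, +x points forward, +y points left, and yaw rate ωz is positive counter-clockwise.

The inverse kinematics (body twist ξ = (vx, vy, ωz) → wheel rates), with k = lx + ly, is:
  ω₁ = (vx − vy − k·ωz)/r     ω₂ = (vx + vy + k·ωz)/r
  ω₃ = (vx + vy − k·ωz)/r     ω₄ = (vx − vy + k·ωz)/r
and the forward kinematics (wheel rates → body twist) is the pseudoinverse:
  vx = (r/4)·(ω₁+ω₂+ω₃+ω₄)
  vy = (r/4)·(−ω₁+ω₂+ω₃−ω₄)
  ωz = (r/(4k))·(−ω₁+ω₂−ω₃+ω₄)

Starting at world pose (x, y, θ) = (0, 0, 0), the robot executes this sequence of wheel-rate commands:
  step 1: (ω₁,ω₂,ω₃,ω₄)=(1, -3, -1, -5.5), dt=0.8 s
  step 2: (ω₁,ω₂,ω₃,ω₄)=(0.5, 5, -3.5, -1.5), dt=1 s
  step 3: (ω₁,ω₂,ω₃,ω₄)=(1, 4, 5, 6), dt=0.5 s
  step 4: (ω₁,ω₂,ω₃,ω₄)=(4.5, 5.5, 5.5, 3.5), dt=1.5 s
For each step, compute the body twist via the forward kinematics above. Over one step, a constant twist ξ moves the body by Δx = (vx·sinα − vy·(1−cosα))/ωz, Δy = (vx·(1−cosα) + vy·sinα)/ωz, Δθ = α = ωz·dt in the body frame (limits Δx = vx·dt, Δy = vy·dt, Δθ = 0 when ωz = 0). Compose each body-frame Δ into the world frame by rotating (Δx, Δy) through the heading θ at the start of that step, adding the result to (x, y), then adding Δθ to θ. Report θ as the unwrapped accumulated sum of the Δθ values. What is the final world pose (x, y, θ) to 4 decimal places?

(0.6118, 0.2277, 0.0114)

step 1: ξ=(vx,vy,ωz)=(-0.1700, 0.0100, -0.4857), dt=0.8 → body Δ=(-0.1311, 0.0339, -0.3886) → world pose (-0.1311, 0.0339, -0.3886)
step 2: ξ=(vx,vy,ωz)=(0.0100, 0.0500, 0.3714), dt=1.0 → body Δ=(0.0006, 0.0507, 0.3714) → world pose (-0.1113, 0.0806, -0.0171)
step 3: ξ=(vx,vy,ωz)=(0.3200, 0.0400, 0.2286), dt=0.5 → body Δ=(0.1585, 0.0291, 0.1143) → world pose (0.0477, 0.1070, 0.0971)
step 4: ξ=(vx,vy,ωz)=(0.3800, 0.0600, -0.0571), dt=1.5 → body Δ=(0.5732, 0.0655, -0.0857) → world pose (0.6118, 0.2277, 0.0114)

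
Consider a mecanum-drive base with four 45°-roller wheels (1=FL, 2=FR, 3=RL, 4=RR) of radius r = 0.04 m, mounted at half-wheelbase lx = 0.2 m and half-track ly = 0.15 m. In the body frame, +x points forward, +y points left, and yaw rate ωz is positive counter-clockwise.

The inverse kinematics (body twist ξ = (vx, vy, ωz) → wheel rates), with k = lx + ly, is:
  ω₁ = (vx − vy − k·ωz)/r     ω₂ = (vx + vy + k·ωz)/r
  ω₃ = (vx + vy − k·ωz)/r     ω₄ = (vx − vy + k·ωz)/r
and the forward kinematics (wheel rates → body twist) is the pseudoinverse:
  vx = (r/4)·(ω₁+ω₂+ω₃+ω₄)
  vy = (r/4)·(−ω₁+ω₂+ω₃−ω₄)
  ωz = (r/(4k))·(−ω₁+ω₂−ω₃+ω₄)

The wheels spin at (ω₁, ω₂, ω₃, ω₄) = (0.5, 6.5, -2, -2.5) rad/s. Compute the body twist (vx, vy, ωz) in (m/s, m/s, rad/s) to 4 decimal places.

(0.0250, 0.0650, 0.1571)

k = lx + ly = 0.2 + 0.15 = 0.3500
ω₁+ω₂+ω₃+ω₄ = 2.5000  →  vx = (0.04/4)·2.5000 = 0.0250
−ω₁+ω₂+ω₃−ω₄ = 6.5000  →  vy = (0.04/4)·6.5000 = 0.0650
−ω₁+ω₂−ω₃+ω₄ = 5.5000  →  ωz = (0.04/1.4000)·5.5000 = 0.1571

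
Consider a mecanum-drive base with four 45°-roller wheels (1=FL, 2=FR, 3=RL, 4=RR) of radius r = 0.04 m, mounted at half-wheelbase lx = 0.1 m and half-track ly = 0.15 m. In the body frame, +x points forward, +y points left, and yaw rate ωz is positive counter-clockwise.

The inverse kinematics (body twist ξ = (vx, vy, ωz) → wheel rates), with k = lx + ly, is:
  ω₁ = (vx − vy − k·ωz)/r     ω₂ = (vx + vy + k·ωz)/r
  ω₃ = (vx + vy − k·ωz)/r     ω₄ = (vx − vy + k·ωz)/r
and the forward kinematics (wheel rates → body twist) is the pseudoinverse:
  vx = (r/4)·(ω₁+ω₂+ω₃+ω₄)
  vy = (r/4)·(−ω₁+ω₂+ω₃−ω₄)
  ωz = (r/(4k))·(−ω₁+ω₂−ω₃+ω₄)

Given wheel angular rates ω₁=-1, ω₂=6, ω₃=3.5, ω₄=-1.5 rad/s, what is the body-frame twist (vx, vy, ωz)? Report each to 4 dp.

(0.0700, 0.1200, 0.0800)

k = lx + ly = 0.1 + 0.15 = 0.2500
ω₁+ω₂+ω₃+ω₄ = 7.0000  →  vx = (0.04/4)·7.0000 = 0.0700
−ω₁+ω₂+ω₃−ω₄ = 12.0000  →  vy = (0.04/4)·12.0000 = 0.1200
−ω₁+ω₂−ω₃+ω₄ = 2.0000  →  ωz = (0.04/1.0000)·2.0000 = 0.0800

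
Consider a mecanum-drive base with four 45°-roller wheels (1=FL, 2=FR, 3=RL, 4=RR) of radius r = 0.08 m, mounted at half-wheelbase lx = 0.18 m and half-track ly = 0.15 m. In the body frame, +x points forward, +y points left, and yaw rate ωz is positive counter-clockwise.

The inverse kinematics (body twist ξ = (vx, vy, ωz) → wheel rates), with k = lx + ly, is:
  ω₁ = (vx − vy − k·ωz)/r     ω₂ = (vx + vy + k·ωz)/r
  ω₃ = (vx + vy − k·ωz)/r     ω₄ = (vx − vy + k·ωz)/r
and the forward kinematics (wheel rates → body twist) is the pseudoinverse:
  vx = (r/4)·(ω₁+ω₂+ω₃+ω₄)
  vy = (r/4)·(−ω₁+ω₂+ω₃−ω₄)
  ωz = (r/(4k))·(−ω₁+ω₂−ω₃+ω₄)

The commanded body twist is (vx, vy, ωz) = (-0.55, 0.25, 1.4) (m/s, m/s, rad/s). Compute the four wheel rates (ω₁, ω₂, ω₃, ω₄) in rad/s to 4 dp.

(-15.7750, 2.0250, -9.5250, -4.2250)

k = lx + ly = 0.18 + 0.15 = 0.3300;  k·ωz = 0.3300·1.4 = 0.4620
ω₁ (FL) = (vx − vy − k·ωz)/r = -1.2620/0.08 = -15.7750
ω₂ (FR) = (vx + vy + k·ωz)/r = 0.1620/0.08 = 2.0250
ω₃ (RL) = (vx + vy − k·ωz)/r = -0.7620/0.08 = -9.5250
ω₄ (RR) = (vx − vy + k·ωz)/r = -0.3380/0.08 = -4.2250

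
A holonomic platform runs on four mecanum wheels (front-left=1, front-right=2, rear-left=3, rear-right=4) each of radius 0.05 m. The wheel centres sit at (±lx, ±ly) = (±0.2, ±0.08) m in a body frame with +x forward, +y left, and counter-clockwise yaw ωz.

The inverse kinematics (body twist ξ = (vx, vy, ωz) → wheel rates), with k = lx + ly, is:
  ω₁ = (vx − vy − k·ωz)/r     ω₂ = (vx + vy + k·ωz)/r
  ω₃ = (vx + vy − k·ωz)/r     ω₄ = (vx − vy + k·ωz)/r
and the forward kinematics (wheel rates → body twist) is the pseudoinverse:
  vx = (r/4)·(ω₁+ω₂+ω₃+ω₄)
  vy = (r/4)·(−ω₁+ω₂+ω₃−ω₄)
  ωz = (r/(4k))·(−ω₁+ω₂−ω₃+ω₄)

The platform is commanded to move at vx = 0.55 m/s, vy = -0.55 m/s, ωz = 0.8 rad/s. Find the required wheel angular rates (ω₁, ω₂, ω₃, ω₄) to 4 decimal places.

(17.5200, 4.4800, -4.4800, 26.4800)

k = lx + ly = 0.2 + 0.08 = 0.2800;  k·ωz = 0.2800·0.8 = 0.2240
ω₁ (FL) = (vx − vy − k·ωz)/r = 0.8760/0.05 = 17.5200
ω₂ (FR) = (vx + vy + k·ωz)/r = 0.2240/0.05 = 4.4800
ω₃ (RL) = (vx + vy − k·ωz)/r = -0.2240/0.05 = -4.4800
ω₄ (RR) = (vx − vy + k·ωz)/r = 1.3240/0.05 = 26.4800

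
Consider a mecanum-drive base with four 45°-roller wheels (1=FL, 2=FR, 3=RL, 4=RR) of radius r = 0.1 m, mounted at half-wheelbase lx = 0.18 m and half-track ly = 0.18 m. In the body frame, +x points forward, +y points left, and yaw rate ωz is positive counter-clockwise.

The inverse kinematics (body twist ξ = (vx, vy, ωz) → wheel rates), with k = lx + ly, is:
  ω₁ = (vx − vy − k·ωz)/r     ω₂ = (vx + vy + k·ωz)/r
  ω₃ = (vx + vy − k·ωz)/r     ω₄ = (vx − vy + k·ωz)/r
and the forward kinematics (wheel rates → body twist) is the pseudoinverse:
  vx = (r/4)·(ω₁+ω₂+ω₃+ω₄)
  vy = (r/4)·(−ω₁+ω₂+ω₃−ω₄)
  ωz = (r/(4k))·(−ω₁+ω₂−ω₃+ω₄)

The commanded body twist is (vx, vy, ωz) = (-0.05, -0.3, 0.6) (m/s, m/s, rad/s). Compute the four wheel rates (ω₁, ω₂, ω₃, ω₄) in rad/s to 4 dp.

(0.3400, -1.3400, -5.6600, 4.6600)

k = lx + ly = 0.18 + 0.18 = 0.3600;  k·ωz = 0.3600·0.6 = 0.2160
ω₁ (FL) = (vx − vy − k·ωz)/r = 0.0340/0.1 = 0.3400
ω₂ (FR) = (vx + vy + k·ωz)/r = -0.1340/0.1 = -1.3400
ω₃ (RL) = (vx + vy − k·ωz)/r = -0.5660/0.1 = -5.6600
ω₄ (RR) = (vx − vy + k·ωz)/r = 0.4660/0.1 = 4.6600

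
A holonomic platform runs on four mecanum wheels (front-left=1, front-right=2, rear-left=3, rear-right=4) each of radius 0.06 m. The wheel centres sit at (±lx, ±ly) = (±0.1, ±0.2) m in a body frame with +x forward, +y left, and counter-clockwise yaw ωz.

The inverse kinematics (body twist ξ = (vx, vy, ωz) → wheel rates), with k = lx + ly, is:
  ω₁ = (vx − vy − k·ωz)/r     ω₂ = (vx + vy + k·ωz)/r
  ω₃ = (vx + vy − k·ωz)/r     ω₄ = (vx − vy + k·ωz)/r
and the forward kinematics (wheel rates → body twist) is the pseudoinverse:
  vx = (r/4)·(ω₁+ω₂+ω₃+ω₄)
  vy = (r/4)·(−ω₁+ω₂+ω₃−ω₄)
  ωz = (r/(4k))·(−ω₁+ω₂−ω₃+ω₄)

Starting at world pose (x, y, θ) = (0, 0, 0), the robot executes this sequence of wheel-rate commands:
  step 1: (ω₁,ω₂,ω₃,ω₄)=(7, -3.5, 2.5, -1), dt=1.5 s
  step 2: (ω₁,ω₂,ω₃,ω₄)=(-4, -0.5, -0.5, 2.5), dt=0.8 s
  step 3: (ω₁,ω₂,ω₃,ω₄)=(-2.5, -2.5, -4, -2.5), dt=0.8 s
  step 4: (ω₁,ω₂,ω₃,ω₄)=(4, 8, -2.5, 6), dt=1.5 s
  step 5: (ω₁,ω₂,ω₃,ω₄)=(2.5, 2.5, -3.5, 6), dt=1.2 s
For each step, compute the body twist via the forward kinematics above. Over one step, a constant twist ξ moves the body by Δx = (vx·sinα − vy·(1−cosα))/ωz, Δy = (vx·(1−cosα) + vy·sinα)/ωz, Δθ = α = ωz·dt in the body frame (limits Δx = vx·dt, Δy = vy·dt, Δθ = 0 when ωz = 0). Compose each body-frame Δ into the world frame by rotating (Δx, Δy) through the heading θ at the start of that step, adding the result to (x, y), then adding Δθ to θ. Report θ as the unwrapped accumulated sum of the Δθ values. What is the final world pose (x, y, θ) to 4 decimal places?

(0.3884, -0.3413, 0.7775)

step 1: ξ=(vx,vy,ωz)=(0.0750, -0.1050, -0.7000), dt=1.5 → body Δ=(0.0176, -0.1839, -1.0500) → world pose (0.0176, -0.1839, -1.0500)
step 2: ξ=(vx,vy,ωz)=(-0.0375, 0.0075, 0.3250), dt=0.8 → body Δ=(-0.0304, 0.0021, 0.2600) → world pose (0.0042, -0.1565, -0.7900)
step 3: ξ=(vx,vy,ωz)=(-0.1725, -0.0225, 0.0750), dt=0.8 → body Δ=(-0.1374, -0.0221, 0.0600) → world pose (-0.1082, -0.0745, -0.7300)
step 4: ξ=(vx,vy,ωz)=(0.2325, -0.0675, 0.6250), dt=1.5 → body Δ=(0.3439, 0.0648, 0.9375) → world pose (0.1913, -0.2556, 0.2075)
step 5: ξ=(vx,vy,ωz)=(0.1125, -0.1425, 0.4750), dt=1.2 → body Δ=(0.1752, -0.1244, 0.5700) → world pose (0.3884, -0.3413, 0.7775)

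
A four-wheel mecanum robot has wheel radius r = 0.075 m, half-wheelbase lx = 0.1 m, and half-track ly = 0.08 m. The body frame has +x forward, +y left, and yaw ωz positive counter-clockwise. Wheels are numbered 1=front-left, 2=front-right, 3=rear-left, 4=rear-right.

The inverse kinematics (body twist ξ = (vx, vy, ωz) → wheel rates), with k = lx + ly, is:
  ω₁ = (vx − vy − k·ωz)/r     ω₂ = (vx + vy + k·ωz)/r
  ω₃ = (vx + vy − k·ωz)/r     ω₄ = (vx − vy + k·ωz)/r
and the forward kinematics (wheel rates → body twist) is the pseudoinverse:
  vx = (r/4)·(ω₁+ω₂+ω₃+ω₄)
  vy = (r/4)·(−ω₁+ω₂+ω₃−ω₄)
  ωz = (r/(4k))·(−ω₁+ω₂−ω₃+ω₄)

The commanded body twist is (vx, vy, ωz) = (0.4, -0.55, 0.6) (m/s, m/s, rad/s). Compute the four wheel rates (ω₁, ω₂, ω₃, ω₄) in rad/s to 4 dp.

(11.2267, -0.5600, -3.4400, 14.1067)

k = lx + ly = 0.1 + 0.08 = 0.1800;  k·ωz = 0.1800·0.6 = 0.1080
ω₁ (FL) = (vx − vy − k·ωz)/r = 0.8420/0.075 = 11.2267
ω₂ (FR) = (vx + vy + k·ωz)/r = -0.0420/0.075 = -0.5600
ω₃ (RL) = (vx + vy − k·ωz)/r = -0.2580/0.075 = -3.4400
ω₄ (RR) = (vx − vy + k·ωz)/r = 1.0580/0.075 = 14.1067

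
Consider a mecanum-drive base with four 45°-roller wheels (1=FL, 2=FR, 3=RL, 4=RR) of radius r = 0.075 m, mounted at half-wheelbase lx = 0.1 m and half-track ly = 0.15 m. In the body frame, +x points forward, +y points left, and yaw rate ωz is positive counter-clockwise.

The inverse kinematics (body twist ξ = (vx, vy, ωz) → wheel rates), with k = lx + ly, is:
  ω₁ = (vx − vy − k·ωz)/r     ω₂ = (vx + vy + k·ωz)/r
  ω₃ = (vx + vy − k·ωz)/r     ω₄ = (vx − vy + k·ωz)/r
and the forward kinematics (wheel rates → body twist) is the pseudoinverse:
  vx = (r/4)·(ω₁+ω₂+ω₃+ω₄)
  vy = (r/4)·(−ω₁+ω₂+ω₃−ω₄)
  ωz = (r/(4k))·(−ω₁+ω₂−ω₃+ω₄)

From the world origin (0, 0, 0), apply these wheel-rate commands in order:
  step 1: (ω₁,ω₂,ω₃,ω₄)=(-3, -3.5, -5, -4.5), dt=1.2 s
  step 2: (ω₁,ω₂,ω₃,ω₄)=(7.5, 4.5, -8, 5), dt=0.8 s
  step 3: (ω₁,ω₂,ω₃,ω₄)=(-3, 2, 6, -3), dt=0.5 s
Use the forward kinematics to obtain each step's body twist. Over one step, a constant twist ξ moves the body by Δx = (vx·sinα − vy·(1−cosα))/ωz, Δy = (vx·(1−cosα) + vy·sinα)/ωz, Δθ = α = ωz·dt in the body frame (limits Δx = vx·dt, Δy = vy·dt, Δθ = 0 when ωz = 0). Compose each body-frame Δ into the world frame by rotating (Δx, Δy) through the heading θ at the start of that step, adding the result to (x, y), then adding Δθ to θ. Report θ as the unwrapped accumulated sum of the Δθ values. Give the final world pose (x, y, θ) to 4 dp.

step 1: ξ=(vx,vy,ωz)=(-0.3000, -0.0188, 0.0000), dt=1.2 → body Δ=(-0.3600, -0.0225, 0.0000) → world pose (-0.3600, -0.0225, 0.0000)
step 2: ξ=(vx,vy,ωz)=(0.1688, -0.3000, 0.7500), dt=0.8 → body Δ=(0.1969, -0.1866, 0.6000) → world pose (-0.1631, -0.2091, 0.6000)
step 3: ξ=(vx,vy,ωz)=(0.0375, 0.2625, -0.3000), dt=0.5 → body Δ=(0.0285, 0.1294, -0.1500) → world pose (-0.2126, -0.0862, 0.4500)

(-0.2126, -0.0862, 0.4500)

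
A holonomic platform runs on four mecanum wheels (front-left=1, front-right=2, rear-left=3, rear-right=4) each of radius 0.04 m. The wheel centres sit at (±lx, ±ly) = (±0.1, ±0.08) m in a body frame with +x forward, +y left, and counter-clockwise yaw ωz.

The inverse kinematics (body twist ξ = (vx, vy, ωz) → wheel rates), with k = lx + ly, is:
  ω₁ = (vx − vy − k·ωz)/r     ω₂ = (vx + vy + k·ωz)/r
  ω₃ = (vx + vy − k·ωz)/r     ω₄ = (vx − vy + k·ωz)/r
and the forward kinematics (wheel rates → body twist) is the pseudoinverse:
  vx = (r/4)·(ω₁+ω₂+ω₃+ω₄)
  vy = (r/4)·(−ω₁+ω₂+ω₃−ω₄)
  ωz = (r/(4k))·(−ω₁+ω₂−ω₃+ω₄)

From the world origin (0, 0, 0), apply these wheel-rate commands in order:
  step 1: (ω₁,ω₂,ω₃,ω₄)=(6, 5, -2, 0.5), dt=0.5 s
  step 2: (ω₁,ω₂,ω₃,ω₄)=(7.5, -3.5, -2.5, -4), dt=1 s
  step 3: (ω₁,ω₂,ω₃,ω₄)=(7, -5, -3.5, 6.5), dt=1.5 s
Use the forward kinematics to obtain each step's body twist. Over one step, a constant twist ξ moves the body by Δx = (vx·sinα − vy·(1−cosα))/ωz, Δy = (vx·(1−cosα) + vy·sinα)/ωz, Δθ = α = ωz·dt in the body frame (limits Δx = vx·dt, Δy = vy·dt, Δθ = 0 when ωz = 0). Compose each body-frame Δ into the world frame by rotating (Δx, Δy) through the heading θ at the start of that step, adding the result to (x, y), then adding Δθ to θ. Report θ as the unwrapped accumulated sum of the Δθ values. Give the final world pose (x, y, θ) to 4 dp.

step 1: ξ=(vx,vy,ωz)=(0.0950, -0.0350, 0.0833), dt=0.5 → body Δ=(0.0479, -0.0165, 0.0417) → world pose (0.0479, -0.0165, 0.0417)
step 2: ξ=(vx,vy,ωz)=(-0.0250, -0.0950, -0.6944), dt=1.0 → body Δ=(-0.0547, -0.0792, -0.6944) → world pose (-0.0035, -0.0979, -0.6528)
step 3: ξ=(vx,vy,ωz)=(0.0500, -0.2200, -0.1111), dt=1.5 → body Δ=(0.0472, -0.3347, -0.1667) → world pose (-0.1693, -0.3925, -0.8194)

(-0.1693, -0.3925, -0.8194)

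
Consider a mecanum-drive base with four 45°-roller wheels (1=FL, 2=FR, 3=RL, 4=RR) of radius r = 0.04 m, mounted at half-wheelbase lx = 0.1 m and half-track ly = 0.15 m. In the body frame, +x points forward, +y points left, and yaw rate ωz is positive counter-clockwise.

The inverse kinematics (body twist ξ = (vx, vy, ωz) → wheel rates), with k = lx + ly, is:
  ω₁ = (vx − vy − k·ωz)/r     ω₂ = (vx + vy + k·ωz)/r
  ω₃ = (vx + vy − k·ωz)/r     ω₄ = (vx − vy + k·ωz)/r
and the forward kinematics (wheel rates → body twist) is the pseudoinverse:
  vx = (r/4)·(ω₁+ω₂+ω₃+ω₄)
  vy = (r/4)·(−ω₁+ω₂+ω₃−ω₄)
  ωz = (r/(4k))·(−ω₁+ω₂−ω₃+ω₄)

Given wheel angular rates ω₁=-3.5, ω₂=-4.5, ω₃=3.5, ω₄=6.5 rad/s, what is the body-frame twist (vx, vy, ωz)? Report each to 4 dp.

k = lx + ly = 0.1 + 0.15 = 0.2500
ω₁+ω₂+ω₃+ω₄ = 2.0000  →  vx = (0.04/4)·2.0000 = 0.0200
−ω₁+ω₂+ω₃−ω₄ = -4.0000  →  vy = (0.04/4)·-4.0000 = -0.0400
−ω₁+ω₂−ω₃+ω₄ = 2.0000  →  ωz = (0.04/1.0000)·2.0000 = 0.0800

(0.0200, -0.0400, 0.0800)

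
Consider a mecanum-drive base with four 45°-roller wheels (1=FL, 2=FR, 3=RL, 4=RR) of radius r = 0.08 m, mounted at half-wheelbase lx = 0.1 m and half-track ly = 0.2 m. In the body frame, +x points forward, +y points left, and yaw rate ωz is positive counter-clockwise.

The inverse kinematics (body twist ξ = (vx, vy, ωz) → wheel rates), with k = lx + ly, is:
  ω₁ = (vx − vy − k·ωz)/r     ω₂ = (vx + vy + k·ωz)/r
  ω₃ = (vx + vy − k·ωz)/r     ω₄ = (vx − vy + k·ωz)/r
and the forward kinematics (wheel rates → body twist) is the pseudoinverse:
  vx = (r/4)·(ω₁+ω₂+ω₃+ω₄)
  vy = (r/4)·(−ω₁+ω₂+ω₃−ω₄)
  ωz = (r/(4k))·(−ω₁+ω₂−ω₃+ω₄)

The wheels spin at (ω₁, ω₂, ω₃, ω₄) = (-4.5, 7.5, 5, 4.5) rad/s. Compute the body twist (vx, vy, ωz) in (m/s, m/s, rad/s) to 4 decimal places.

k = lx + ly = 0.1 + 0.2 = 0.3000
ω₁+ω₂+ω₃+ω₄ = 12.5000  →  vx = (0.08/4)·12.5000 = 0.2500
−ω₁+ω₂+ω₃−ω₄ = 12.5000  →  vy = (0.08/4)·12.5000 = 0.2500
−ω₁+ω₂−ω₃+ω₄ = 11.5000  →  ωz = (0.08/1.2000)·11.5000 = 0.7667

(0.2500, 0.2500, 0.7667)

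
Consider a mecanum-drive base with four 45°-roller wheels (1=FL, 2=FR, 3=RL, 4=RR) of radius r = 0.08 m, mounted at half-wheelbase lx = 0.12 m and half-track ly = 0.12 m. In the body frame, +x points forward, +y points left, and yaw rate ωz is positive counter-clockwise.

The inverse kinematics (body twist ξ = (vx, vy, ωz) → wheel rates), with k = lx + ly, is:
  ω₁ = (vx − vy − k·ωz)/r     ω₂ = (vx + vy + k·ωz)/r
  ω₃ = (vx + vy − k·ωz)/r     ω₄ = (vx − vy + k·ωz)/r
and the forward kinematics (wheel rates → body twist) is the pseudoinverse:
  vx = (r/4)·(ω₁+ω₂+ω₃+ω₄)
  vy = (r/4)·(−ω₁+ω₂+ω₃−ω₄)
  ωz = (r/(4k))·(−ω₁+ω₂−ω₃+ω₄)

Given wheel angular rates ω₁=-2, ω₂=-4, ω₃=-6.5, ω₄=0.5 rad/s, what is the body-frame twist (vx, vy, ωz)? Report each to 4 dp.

(-0.2400, -0.1800, 0.4167)

k = lx + ly = 0.12 + 0.12 = 0.2400
ω₁+ω₂+ω₃+ω₄ = -12.0000  →  vx = (0.08/4)·-12.0000 = -0.2400
−ω₁+ω₂+ω₃−ω₄ = -9.0000  →  vy = (0.08/4)·-9.0000 = -0.1800
−ω₁+ω₂−ω₃+ω₄ = 5.0000  →  ωz = (0.08/0.9600)·5.0000 = 0.4167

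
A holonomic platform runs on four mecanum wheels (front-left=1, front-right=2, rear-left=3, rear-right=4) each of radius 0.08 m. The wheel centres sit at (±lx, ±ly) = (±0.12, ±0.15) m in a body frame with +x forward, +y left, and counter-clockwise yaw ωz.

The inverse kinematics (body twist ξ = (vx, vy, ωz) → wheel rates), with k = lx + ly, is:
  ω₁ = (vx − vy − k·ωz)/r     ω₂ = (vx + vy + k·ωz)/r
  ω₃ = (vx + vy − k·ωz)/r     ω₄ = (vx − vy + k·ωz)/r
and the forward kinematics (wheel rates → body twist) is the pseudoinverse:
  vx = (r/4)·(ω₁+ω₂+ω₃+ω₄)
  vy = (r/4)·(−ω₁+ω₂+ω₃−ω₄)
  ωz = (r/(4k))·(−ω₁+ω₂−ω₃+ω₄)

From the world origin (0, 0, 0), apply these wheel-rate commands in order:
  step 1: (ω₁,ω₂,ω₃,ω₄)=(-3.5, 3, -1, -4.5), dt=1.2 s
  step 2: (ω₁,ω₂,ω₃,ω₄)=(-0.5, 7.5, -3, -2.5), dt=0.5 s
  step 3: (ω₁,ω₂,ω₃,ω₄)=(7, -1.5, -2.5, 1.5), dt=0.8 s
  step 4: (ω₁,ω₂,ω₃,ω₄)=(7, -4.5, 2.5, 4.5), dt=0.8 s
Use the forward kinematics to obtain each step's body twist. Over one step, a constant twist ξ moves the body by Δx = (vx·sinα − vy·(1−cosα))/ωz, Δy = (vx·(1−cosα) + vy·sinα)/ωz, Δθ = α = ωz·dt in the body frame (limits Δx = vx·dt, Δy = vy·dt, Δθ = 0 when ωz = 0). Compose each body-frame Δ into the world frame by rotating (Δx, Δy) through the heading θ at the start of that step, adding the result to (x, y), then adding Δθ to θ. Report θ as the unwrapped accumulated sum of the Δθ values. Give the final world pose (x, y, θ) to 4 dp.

(0.1169, -0.0644, -0.2481)

step 1: ξ=(vx,vy,ωz)=(-0.1200, 0.2000, 0.2222), dt=1.2 → body Δ=(-0.1741, 0.2181, 0.2667) → world pose (-0.1741, 0.2181, 0.2667)
step 2: ξ=(vx,vy,ωz)=(0.0300, 0.1500, 0.6296), dt=0.5 → body Δ=(0.0030, 0.0761, 0.3148) → world pose (-0.1912, 0.2923, 0.5815)
step 3: ξ=(vx,vy,ωz)=(0.0900, -0.2500, -0.3333), dt=0.8 → body Δ=(0.0446, -0.2072, -0.2667) → world pose (-0.0401, 0.1437, 0.3148)
step 4: ξ=(vx,vy,ωz)=(0.1900, -0.2700, -0.7037), dt=0.8 → body Δ=(0.0849, -0.2464, -0.5630) → world pose (0.1169, -0.0644, -0.2481)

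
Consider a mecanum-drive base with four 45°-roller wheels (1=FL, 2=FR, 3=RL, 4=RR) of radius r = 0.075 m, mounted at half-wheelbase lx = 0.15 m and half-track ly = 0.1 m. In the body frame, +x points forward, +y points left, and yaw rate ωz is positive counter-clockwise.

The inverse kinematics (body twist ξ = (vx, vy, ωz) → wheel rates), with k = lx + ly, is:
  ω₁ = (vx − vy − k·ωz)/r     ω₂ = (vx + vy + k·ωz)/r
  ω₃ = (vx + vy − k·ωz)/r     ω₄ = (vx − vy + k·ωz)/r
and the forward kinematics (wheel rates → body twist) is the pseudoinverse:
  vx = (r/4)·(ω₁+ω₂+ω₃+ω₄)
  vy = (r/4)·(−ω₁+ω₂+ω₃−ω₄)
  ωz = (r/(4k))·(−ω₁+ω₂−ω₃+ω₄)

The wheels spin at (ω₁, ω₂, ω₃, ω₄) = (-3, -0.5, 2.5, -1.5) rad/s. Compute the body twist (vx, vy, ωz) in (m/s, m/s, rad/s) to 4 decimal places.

(-0.0469, 0.1219, -0.1125)

k = lx + ly = 0.15 + 0.1 = 0.2500
ω₁+ω₂+ω₃+ω₄ = -2.5000  →  vx = (0.075/4)·-2.5000 = -0.0469
−ω₁+ω₂+ω₃−ω₄ = 6.5000  →  vy = (0.075/4)·6.5000 = 0.1219
−ω₁+ω₂−ω₃+ω₄ = -1.5000  →  ωz = (0.075/1.0000)·-1.5000 = -0.1125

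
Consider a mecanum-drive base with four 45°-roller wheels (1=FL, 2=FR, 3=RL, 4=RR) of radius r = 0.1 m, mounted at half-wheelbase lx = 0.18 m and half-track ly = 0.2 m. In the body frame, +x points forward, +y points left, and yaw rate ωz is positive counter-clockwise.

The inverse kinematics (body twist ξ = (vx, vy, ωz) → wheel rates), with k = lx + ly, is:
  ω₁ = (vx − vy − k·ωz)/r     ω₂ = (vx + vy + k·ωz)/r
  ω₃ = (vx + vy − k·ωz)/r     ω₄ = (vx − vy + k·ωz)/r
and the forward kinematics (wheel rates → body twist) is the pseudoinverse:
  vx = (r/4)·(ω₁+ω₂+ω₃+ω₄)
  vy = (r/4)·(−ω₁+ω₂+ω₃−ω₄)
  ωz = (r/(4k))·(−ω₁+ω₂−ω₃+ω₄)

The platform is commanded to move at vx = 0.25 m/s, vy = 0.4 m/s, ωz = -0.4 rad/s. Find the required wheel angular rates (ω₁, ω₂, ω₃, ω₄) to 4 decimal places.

k = lx + ly = 0.18 + 0.2 = 0.3800;  k·ωz = 0.3800·-0.4 = -0.1520
ω₁ (FL) = (vx − vy − k·ωz)/r = 0.0020/0.1 = 0.0200
ω₂ (FR) = (vx + vy + k·ωz)/r = 0.4980/0.1 = 4.9800
ω₃ (RL) = (vx + vy − k·ωz)/r = 0.8020/0.1 = 8.0200
ω₄ (RR) = (vx − vy + k·ωz)/r = -0.3020/0.1 = -3.0200

(0.0200, 4.9800, 8.0200, -3.0200)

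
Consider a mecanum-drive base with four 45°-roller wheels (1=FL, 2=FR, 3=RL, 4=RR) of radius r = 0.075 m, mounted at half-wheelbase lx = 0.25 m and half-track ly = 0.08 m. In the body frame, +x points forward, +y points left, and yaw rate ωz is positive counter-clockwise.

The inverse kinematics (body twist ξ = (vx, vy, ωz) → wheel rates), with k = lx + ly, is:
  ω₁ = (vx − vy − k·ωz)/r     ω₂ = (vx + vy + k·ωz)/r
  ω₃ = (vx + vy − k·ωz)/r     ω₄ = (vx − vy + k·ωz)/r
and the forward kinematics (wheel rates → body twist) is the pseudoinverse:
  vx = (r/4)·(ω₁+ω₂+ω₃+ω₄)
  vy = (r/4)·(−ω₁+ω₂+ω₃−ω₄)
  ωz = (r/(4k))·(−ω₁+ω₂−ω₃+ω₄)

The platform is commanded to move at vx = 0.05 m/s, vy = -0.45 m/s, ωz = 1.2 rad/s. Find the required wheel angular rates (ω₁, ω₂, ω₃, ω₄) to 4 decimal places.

k = lx + ly = 0.25 + 0.08 = 0.3300;  k·ωz = 0.3300·1.2 = 0.3960
ω₁ (FL) = (vx − vy − k·ωz)/r = 0.1040/0.075 = 1.3867
ω₂ (FR) = (vx + vy + k·ωz)/r = -0.0040/0.075 = -0.0533
ω₃ (RL) = (vx + vy − k·ωz)/r = -0.7960/0.075 = -10.6133
ω₄ (RR) = (vx − vy + k·ωz)/r = 0.8960/0.075 = 11.9467

(1.3867, -0.0533, -10.6133, 11.9467)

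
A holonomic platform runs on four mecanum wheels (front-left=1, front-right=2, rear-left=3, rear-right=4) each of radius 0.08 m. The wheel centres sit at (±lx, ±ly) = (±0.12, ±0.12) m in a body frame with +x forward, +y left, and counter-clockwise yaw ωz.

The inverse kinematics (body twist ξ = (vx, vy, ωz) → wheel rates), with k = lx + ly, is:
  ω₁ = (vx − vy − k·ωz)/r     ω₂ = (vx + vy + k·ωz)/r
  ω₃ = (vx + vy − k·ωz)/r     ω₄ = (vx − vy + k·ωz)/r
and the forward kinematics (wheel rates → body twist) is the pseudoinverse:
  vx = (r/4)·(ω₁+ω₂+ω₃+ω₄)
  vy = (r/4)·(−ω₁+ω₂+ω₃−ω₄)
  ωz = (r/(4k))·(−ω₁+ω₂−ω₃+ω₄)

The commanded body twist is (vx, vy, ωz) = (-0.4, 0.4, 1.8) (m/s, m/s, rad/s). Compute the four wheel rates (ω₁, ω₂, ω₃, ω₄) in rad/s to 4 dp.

k = lx + ly = 0.12 + 0.12 = 0.2400;  k·ωz = 0.2400·1.8 = 0.4320
ω₁ (FL) = (vx − vy − k·ωz)/r = -1.2320/0.08 = -15.4000
ω₂ (FR) = (vx + vy + k·ωz)/r = 0.4320/0.08 = 5.4000
ω₃ (RL) = (vx + vy − k·ωz)/r = -0.4320/0.08 = -5.4000
ω₄ (RR) = (vx − vy + k·ωz)/r = -0.3680/0.08 = -4.6000

(-15.4000, 5.4000, -5.4000, -4.6000)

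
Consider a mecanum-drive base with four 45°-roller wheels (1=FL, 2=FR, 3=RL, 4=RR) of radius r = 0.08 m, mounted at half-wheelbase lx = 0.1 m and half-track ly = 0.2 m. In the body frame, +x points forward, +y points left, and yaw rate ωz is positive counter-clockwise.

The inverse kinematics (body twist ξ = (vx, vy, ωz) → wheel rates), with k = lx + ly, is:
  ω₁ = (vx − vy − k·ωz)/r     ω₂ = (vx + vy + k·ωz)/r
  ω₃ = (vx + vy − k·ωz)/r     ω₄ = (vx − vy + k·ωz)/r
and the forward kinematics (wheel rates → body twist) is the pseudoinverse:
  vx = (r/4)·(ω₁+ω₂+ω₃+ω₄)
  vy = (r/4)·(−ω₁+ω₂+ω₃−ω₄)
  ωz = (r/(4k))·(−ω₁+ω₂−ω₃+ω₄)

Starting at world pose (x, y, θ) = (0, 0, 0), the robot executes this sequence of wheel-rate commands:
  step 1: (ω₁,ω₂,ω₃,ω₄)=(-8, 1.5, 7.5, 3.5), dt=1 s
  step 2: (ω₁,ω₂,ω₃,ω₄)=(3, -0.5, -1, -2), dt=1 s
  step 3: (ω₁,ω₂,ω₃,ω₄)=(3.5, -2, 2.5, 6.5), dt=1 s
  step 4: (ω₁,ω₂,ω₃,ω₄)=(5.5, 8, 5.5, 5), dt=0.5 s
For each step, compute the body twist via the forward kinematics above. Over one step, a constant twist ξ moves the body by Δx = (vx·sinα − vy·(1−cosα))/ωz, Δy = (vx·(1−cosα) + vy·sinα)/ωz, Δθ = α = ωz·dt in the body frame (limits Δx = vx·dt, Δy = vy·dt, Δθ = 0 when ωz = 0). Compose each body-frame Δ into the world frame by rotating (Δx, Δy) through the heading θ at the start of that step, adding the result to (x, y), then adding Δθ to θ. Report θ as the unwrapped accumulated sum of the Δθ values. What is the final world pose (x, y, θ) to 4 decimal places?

(0.4930, 0.0731, 0.0333)

step 1: ξ=(vx,vy,ωz)=(0.0900, 0.2700, 0.3667), dt=1.0 → body Δ=(0.0390, 0.2803, 0.3667) → world pose (0.0390, 0.2803, 0.3667)
step 2: ξ=(vx,vy,ωz)=(-0.0100, -0.0500, -0.3000), dt=1.0 → body Δ=(-0.0173, -0.0478, -0.3000) → world pose (0.0400, 0.2295, 0.0667)
step 3: ξ=(vx,vy,ωz)=(0.2100, -0.1900, -0.1000), dt=1.0 → body Δ=(0.2002, -0.2002, -0.1000) → world pose (0.2531, 0.0431, -0.0333)
step 4: ξ=(vx,vy,ωz)=(0.4800, 0.0600, 0.1333), dt=0.5 → body Δ=(0.2388, 0.0380, 0.0667) → world pose (0.4930, 0.0731, 0.0333)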